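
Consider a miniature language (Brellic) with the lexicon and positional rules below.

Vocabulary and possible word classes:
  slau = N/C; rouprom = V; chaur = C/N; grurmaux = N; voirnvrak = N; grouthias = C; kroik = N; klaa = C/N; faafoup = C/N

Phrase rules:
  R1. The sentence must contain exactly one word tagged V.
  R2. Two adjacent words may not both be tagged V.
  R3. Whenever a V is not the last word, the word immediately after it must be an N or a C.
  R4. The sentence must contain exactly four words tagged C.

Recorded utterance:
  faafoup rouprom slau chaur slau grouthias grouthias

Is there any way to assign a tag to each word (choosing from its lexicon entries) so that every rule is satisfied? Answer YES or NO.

Candidates per position — 1:faafoup {C,N}; 2:rouprom {V}; 3:slau {N,C}; 4:chaur {C,N}; 5:slau {N,C}; 6:grouthias {C}; 7:grouthias {C}.
One satisfying assignment: C V C N N C C.
Rule-by-rule: rule 1 satisfied; rule 2 satisfied; rule 3 satisfied; rule 4 satisfied.

YES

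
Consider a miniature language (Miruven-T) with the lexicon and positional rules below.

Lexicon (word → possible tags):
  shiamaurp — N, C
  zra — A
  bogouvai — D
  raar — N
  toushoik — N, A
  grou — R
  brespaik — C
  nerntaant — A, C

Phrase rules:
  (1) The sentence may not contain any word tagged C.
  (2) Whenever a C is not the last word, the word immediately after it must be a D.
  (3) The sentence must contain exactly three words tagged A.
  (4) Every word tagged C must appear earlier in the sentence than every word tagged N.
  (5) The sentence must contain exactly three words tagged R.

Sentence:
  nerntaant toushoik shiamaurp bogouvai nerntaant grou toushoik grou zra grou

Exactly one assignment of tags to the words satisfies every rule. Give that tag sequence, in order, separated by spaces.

A N N D A R N R A R

Candidates per position — 1:nerntaant {A,C}; 2:toushoik {N,A}; 3:shiamaurp {N,C}; 4:bogouvai {D}; 5:nerntaant {A,C}; 6:grou {R}; 7:toushoik {N,A}; 8:grou {R}; 9:zra {A}; 10:grou {R}.
At position 1, choosing C makes rule 1 impossible to satisfy; hence A.
At position 3, choosing C makes rule 1 impossible to satisfy; hence N.
At position 5, choosing C makes rule 1 impossible to satisfy; hence A.
At position 7, choosing A makes rule 3 impossible to satisfy; hence N.
At position 2, choosing A makes rule 3 impossible to satisfy; hence N.
So the tagging must be: A N N D A R N R A R.
Verifying each rule — rule 1 satisfied; rule 2 satisfied; rule 3 satisfied; rule 4 satisfied; rule 5 satisfied.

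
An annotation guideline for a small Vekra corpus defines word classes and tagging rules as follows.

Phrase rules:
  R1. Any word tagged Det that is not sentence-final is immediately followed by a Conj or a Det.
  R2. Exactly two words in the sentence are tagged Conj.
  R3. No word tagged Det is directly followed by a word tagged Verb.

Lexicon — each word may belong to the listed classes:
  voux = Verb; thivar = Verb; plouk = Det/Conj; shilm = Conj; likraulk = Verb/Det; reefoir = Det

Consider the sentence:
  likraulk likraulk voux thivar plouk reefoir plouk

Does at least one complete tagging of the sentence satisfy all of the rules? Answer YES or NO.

YES

Candidates per position — 1:likraulk {Verb,Det}; 2:likraulk {Verb,Det}; 3:voux {Verb}; 4:thivar {Verb}; 5:plouk {Det,Conj}; 6:reefoir {Det}; 7:plouk {Det,Conj}.
One satisfying assignment: Verb Verb Verb Verb Conj Det Conj.
Verifying each rule — rule 1 satisfied; rule 2 satisfied; rule 3 satisfied.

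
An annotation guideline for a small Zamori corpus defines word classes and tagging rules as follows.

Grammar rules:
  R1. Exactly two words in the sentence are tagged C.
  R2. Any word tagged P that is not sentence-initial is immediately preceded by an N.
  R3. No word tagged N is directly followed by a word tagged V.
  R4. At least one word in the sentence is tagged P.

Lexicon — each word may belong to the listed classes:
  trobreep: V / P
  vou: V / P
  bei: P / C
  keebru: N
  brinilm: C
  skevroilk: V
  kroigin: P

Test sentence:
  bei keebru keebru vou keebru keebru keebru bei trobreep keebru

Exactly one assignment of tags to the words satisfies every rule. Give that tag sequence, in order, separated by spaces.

C N N P N N N C V N

Candidates per position — 1:bei {P,C}; 2:keebru {N}; 3:keebru {N}; 4:vou {V,P}; 5:keebru {N}; 6:keebru {N}; 7:keebru {N}; 8:bei {P,C}; 9:trobreep {V,P}; 10:keebru {N}.
Position 1: tagging it P would leave rule 1 unsatisfiable, so it must be C.
Position 4: tagging it V would leave rule 3 unsatisfiable, so it must be P.
Position 8: tagging it P would leave rule 1 unsatisfiable, so it must be C.
Position 9: tagging it P would leave rule 2 unsatisfiable, so it must be V.
So the tagging must be: C N N P N N N C V N.
Check: rule 1 holds; rule 2 holds; rule 3 holds; rule 4 holds.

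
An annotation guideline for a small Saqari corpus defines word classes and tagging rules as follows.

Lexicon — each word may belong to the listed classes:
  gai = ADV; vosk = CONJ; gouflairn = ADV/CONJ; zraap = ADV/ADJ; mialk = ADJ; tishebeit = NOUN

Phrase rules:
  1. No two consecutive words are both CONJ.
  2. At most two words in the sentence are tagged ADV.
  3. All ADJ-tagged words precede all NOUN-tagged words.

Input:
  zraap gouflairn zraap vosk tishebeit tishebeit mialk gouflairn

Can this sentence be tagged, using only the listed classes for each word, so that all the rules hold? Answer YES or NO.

Candidates per position — 1:zraap {ADV,ADJ}; 2:gouflairn {ADV,CONJ}; 3:zraap {ADV,ADJ}; 4:vosk {CONJ}; 5:tishebeit {NOUN}; 6:tishebeit {NOUN}; 7:mialk {ADJ}; 8:gouflairn {ADV,CONJ}.
Rule 3 cannot be satisfied by any choice of tags from the lexicon.
So there is no consistent tagging.

NO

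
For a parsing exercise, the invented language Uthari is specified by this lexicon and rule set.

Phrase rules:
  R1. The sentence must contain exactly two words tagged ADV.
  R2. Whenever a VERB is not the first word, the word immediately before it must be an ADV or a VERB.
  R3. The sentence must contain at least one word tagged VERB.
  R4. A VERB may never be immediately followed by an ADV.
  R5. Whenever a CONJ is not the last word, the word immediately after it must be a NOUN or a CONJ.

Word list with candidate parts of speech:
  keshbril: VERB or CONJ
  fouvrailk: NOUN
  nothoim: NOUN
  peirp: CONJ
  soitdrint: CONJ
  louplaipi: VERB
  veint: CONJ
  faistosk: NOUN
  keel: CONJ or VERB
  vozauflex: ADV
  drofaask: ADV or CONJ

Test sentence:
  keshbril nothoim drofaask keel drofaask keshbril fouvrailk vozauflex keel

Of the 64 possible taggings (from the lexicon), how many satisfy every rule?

7

Candidates per position — 1:keshbril {VERB,CONJ}; 2:nothoim {NOUN}; 3:drofaask {ADV,CONJ}; 4:keel {CONJ,VERB}; 5:drofaask {ADV,CONJ}; 6:keshbril {VERB,CONJ}; 7:fouvrailk {NOUN}; 8:vozauflex {ADV}; 9:keel {CONJ,VERB}.
There are 64 candidate sequences in total.
Checking each against the rules leaves 7 sequences.
Count = 7.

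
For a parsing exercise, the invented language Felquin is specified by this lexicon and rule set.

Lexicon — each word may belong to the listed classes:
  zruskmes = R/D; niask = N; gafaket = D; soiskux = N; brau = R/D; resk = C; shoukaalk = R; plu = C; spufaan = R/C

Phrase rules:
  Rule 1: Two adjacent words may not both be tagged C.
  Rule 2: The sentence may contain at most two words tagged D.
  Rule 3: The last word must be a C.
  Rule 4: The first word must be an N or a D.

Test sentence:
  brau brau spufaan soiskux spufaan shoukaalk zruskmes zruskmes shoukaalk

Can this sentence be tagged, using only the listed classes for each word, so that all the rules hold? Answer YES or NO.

Candidates per position — 1:brau {R,D}; 2:brau {R,D}; 3:spufaan {R,C}; 4:soiskux {N}; 5:spufaan {R,C}; 6:shoukaalk {R}; 7:zruskmes {R,D}; 8:zruskmes {R,D}; 9:shoukaalk {R}.
Rule 3 cannot be satisfied by any choice of tags from the lexicon.
So there is no consistent tagging.

NO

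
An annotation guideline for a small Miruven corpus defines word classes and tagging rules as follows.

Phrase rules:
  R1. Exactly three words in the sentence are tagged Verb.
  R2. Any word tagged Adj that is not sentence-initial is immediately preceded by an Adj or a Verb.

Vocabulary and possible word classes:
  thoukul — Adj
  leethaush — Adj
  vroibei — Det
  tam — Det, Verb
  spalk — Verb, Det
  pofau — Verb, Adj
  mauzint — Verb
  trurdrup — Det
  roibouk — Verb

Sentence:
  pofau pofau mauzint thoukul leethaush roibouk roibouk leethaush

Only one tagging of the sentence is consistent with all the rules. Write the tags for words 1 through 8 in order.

Candidates per position — 1:pofau {Verb,Adj}; 2:pofau {Verb,Adj}; 3:mauzint {Verb}; 4:thoukul {Adj}; 5:leethaush {Adj}; 6:roibouk {Verb}; 7:roibouk {Verb}; 8:leethaush {Adj}.
Word 1 cannot be Verb — rule 1 would then fail for every completion. It is Adj.
Word 2 cannot be Verb — rule 1 would then fail for every completion. It is Adj.
The unique satisfying tagging is: Adj Adj Verb Adj Adj Verb Verb Adj.
Checking: rule 1 ✓; rule 2 ✓.

Adj Adj Verb Adj Adj Verb Verb Adj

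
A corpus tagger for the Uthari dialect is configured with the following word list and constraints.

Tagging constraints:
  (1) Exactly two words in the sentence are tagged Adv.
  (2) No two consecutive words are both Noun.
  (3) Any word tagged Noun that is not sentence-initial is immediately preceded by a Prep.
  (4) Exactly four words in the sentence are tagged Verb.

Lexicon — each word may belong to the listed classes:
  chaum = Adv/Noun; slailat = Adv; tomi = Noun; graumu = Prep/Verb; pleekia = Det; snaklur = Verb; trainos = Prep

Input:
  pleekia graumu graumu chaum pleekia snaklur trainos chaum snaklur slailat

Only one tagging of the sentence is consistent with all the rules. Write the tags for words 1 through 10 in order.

Candidates per position — 1:pleekia {Det}; 2:graumu {Prep,Verb}; 3:graumu {Prep,Verb}; 4:chaum {Adv,Noun}; 5:pleekia {Det}; 6:snaklur {Verb}; 7:trainos {Prep}; 8:chaum {Adv,Noun}; 9:snaklur {Verb}; 10:slailat {Adv}.
If word 2 were Prep, no tagging could satisfy rule 4; so word 2 is Verb.
If word 3 were Prep, no tagging could satisfy rule 4; so word 3 is Verb.
If word 4 were Noun, no tagging could satisfy rule 3; so word 4 is Adv.
If word 8 were Adv, no tagging could satisfy rule 1; so word 8 is Noun.
So the tagging must be: Det Verb Verb Adv Det Verb Prep Noun Verb Adv.
Check: rule 1 ✓; rule 2 ✓; rule 3 ✓; rule 4 ✓.

Det Verb Verb Adv Det Verb Prep Noun Verb Adv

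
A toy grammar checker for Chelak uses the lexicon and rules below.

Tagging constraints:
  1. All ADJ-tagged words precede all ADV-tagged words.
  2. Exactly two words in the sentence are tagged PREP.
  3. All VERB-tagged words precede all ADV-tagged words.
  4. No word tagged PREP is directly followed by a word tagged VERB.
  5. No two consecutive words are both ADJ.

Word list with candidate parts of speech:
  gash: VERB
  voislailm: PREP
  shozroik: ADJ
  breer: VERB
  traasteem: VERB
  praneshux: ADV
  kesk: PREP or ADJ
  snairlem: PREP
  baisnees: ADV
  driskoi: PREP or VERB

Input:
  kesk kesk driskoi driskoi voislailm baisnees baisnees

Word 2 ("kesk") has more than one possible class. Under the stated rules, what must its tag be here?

ADJ

Candidates per position — 1:kesk {PREP,ADJ}; 2:kesk {PREP,ADJ}; 3:driskoi {PREP,VERB}; 4:driskoi {PREP,VERB}; 5:voislailm {PREP}; 6:baisnees {ADV}; 7:baisnees {ADV}.
Position 2: the remaining choice is settled jointly with positions 1, 3, 4 — only ADJ at position 2 is part of a tagging that satisfies every rule.
The only consistent sequence is: PREP ADJ VERB VERB PREP ADV ADV.
Checking: rule 1 satisfied; rule 2 satisfied; rule 3 satisfied; rule 4 satisfied; rule 5 satisfied.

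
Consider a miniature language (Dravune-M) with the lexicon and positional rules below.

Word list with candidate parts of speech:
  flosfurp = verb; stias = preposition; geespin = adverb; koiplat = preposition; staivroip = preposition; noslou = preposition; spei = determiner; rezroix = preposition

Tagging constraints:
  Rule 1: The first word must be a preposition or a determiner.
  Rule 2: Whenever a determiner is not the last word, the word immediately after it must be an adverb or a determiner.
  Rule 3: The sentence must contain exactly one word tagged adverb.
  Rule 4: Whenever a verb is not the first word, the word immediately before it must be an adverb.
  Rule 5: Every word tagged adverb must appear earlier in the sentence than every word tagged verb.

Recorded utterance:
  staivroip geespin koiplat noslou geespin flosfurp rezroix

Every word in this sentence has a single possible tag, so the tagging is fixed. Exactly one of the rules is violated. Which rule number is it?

3

Fixed tagging: preposition adverb preposition preposition adverb verb preposition.
Rule check: R1 pass, R2 pass, R3 fail, R4 pass, R5 pass.
Only rule 3 fails.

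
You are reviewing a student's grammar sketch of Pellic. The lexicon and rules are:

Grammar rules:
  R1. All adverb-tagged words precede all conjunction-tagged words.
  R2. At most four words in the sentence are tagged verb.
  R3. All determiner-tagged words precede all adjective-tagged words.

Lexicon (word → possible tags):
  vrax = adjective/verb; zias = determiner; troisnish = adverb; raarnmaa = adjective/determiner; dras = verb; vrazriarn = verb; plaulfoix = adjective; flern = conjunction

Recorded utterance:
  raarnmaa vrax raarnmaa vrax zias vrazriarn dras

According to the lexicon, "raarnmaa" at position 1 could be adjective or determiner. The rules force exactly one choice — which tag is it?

determiner

Candidates per position — 1:raarnmaa {adjective,determiner}; 2:vrax {adjective,verb}; 3:raarnmaa {adjective,determiner}; 4:vrax {adjective,verb}; 5:zias {determiner}; 6:vrazriarn {verb}; 7:dras {verb}.
Position 1: tagging it adjective would leave rule 3 unsatisfiable, so it must be determiner.
Position 2: tagging it adjective would leave rule 3 unsatisfiable, so it must be verb.
Position 3: tagging it adjective would leave rule 3 unsatisfiable, so it must be determiner.
Position 4: tagging it adjective would leave rule 3 unsatisfiable, so it must be verb.
That leaves exactly one tagging: determiner verb determiner verb determiner verb verb.
Verifying each rule — rule 1 ok; rule 2 ok; rule 3 ok.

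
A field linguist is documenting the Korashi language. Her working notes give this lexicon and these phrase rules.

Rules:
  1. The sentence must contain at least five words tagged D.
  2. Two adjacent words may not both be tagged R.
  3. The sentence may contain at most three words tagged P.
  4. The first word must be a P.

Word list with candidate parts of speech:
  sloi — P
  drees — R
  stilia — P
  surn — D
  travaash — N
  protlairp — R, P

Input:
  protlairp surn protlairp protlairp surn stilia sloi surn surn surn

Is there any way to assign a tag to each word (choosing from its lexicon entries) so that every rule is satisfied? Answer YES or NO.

Candidates per position — 1:protlairp {R,P}; 2:surn {D}; 3:protlairp {R,P}; 4:protlairp {R,P}; 5:surn {D}; 6:stilia {P}; 7:sloi {P}; 8:surn {D}; 9:surn {D}; 10:surn {D}.
Every candidate sequence violates at least one rule; no consistent tagging exists.

NO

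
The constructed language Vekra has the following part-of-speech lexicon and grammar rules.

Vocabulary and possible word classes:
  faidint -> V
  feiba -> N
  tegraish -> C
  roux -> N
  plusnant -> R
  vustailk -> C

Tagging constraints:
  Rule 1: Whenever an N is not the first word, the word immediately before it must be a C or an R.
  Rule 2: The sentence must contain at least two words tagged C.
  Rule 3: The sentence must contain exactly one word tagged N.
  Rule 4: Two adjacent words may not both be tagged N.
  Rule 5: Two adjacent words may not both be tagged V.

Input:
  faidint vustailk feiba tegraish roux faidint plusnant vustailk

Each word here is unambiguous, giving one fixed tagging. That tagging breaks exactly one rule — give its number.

3

Fixed tagging: V C N C N V R C.
Applying the rules: R1 pass, R2 pass, R3 fail, R4 pass, R5 pass.
Only rule 3 fails.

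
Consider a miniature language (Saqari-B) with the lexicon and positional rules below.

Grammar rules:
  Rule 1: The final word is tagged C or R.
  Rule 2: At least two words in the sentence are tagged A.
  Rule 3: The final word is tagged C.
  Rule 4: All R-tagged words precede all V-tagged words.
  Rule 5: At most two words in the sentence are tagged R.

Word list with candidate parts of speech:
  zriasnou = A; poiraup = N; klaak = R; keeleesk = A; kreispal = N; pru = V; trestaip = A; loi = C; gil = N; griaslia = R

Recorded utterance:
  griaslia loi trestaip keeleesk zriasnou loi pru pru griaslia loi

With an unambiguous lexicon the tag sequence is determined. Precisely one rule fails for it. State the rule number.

4

Fixed tagging: R C A A A C V V R C.
Rule check: R1 ✓, R2 ✓, R3 ✓, R4 ✗, R5 ✓.
Only rule 4 fails.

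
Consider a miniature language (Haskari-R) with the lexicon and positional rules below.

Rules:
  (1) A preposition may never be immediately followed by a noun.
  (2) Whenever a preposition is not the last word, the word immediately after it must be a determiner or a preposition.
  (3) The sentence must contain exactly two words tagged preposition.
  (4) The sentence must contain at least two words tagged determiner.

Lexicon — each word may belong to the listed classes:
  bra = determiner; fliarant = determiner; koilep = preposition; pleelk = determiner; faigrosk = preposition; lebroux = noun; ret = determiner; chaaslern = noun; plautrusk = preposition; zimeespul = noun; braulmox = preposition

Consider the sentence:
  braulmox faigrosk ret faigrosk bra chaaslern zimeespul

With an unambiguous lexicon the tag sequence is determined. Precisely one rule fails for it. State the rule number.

3

Fixed tagging: preposition preposition determiner preposition determiner noun noun.
Rule check: R1 pass, R2 pass, R3 fail, R4 pass.
Only rule 3 fails.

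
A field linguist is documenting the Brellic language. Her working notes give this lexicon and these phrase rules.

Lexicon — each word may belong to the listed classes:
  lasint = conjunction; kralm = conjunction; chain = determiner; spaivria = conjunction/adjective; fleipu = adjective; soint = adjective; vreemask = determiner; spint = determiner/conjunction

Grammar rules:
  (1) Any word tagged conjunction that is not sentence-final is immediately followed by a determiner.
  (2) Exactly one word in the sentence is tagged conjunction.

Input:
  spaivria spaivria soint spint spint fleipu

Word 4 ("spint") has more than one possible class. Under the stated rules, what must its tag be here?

conjunction

Candidates per position — 1:spaivria {conjunction,adjective}; 2:spaivria {conjunction,adjective}; 3:soint {adjective}; 4:spint {determiner,conjunction}; 5:spint {determiner,conjunction}; 6:fleipu {adjective}.
Position 1: tagging it conjunction would leave rule 1 unsatisfiable, so it must be adjective.
Position 2: tagging it conjunction would leave rule 1 unsatisfiable, so it must be adjective.
Position 5: tagging it conjunction would leave rule 1 unsatisfiable, so it must be determiner.
Position 4: tagging it determiner would leave rule 2 unsatisfiable, so it must be conjunction.
The only consistent sequence is: adjective adjective adjective conjunction determiner adjective.
Check: rule 1 ✓; rule 2 ✓.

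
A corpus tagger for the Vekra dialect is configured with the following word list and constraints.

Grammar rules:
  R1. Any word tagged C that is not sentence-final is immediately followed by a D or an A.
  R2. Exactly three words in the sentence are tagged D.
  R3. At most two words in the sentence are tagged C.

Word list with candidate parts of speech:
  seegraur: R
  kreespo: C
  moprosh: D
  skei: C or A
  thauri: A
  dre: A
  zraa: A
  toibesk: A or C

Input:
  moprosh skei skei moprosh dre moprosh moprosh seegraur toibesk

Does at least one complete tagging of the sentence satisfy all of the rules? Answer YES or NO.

NO

Candidates per position — 1:moprosh {D}; 2:skei {C,A}; 3:skei {C,A}; 4:moprosh {D}; 5:dre {A}; 6:moprosh {D}; 7:moprosh {D}; 8:seegraur {R}; 9:toibesk {A,C}.
Rule 2 cannot be satisfied by any choice of tags from the lexicon.
So there is no consistent tagging.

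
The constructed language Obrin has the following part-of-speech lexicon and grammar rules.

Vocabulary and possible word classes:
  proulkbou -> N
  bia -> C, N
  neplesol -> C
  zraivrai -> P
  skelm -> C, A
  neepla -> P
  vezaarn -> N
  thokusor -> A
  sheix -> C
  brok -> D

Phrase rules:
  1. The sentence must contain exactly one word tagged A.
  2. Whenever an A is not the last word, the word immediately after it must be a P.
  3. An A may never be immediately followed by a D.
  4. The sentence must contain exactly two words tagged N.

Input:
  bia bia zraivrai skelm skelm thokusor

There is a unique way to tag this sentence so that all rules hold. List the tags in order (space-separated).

Candidates per position — 1:bia {C,N}; 2:bia {C,N}; 3:zraivrai {P}; 4:skelm {C,A}; 5:skelm {C,A}; 6:thokusor {A}.
Word 1 cannot be C — rule 4 would then fail for every completion. It is N.
Word 2 cannot be C — rule 4 would then fail for every completion. It is N.
Word 4 cannot be A — rule 1 would then fail for every completion. It is C.
Word 5 cannot be A — rule 1 would then fail for every completion. It is C.
The only consistent sequence is: N N P C C A.
Check: rule 1 ✓; rule 2 ✓; rule 3 ✓; rule 4 ✓.

N N P C C A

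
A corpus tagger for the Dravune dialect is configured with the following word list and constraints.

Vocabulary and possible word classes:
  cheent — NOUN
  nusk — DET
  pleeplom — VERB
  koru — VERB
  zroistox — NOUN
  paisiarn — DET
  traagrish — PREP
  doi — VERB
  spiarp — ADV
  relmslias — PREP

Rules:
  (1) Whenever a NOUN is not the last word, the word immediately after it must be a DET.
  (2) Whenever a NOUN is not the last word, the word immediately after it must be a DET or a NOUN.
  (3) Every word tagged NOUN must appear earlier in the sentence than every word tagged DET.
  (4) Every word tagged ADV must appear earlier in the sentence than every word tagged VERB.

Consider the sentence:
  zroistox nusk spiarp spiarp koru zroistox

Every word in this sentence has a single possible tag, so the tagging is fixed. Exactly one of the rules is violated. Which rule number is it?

3

Fixed tagging: NOUN DET ADV ADV VERB NOUN.
Applying the rules: R1 holds, R2 holds, R3 violated, R4 holds.
Only rule 3 fails.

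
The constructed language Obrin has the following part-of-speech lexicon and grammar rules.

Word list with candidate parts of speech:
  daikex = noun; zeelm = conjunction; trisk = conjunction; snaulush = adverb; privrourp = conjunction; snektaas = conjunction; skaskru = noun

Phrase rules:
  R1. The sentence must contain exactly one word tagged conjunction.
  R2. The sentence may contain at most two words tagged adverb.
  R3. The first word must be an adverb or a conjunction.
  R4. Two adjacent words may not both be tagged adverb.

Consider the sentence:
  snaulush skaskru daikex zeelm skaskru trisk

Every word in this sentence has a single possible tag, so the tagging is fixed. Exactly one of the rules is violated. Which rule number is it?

Fixed tagging: adverb noun noun conjunction noun conjunction.
Rule check: R1 violated, R2 holds, R3 holds, R4 holds.
Only rule 1 fails.

1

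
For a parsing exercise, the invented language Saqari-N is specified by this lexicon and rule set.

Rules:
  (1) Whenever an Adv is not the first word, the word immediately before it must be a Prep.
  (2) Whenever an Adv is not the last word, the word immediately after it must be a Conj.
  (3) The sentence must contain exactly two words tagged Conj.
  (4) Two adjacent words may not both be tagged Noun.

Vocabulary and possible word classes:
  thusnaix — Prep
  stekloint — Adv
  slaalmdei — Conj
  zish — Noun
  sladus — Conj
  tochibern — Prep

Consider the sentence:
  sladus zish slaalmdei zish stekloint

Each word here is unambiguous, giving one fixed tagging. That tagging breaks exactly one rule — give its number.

1

Fixed tagging: Conj Noun Conj Noun Adv.
Applying the rules: R1 ✗, R2 ✓, R3 ✓, R4 ✓.
Only rule 1 fails.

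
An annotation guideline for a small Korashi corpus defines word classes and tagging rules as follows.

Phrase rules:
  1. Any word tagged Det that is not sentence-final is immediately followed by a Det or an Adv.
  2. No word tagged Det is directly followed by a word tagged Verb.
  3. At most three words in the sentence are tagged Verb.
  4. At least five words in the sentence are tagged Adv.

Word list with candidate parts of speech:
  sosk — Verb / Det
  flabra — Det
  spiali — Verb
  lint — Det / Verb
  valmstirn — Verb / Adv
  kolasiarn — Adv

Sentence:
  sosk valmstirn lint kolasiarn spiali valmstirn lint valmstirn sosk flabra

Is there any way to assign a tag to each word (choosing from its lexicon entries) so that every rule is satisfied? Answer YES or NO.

NO

Candidates per position — 1:sosk {Verb,Det}; 2:valmstirn {Verb,Adv}; 3:lint {Det,Verb}; 4:kolasiarn {Adv}; 5:spiali {Verb}; 6:valmstirn {Verb,Adv}; 7:lint {Det,Verb}; 8:valmstirn {Verb,Adv}; 9:sosk {Verb,Det}; 10:flabra {Det}.
Rule 4 cannot be satisfied by any choice of tags from the lexicon.
So there is no consistent tagging.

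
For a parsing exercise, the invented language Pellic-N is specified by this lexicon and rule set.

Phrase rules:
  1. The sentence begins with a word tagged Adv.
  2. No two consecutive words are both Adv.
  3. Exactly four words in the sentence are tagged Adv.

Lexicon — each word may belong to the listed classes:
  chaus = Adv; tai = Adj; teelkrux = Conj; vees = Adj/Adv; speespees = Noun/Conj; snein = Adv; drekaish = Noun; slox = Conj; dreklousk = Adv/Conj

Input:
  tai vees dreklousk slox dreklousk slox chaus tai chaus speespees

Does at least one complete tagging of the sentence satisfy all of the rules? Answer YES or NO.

NO

Candidates per position — 1:tai {Adj}; 2:vees {Adj,Adv}; 3:dreklousk {Adv,Conj}; 4:slox {Conj}; 5:dreklousk {Adv,Conj}; 6:slox {Conj}; 7:chaus {Adv}; 8:tai {Adj}; 9:chaus {Adv}; 10:speespees {Noun,Conj}.
Rule 1 cannot be satisfied by any choice of tags from the lexicon.
So there is no consistent tagging.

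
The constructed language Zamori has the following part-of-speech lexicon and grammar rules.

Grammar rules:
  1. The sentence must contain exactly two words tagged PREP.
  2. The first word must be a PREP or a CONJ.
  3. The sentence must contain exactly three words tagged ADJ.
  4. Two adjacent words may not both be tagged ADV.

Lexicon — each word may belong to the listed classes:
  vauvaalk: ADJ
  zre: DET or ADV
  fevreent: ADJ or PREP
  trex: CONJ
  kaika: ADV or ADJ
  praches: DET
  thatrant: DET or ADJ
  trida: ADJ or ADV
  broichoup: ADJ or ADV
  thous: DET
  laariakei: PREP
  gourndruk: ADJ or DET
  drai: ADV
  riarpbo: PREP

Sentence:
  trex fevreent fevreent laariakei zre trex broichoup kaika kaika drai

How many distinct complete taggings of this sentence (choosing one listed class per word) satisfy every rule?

Candidates per position — 1:trex {CONJ}; 2:fevreent {ADJ,PREP}; 3:fevreent {ADJ,PREP}; 4:laariakei {PREP}; 5:zre {DET,ADV}; 6:trex {CONJ}; 7:broichoup {ADJ,ADV}; 8:kaika {ADV,ADJ}; 9:kaika {ADV,ADJ}; 10:drai {ADV}.
There are 64 candidate sequences in total.
Checking each against the rules leaves 8 sequences.
Count = 8.

8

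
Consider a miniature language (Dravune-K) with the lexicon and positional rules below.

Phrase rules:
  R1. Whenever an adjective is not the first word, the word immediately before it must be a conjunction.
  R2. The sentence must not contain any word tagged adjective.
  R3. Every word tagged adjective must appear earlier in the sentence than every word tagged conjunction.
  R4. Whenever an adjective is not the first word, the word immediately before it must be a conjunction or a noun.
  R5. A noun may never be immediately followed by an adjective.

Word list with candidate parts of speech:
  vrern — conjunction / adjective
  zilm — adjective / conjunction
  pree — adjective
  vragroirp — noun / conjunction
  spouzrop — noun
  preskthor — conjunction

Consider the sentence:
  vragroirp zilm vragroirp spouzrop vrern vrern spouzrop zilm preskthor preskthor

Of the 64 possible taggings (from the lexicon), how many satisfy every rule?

Candidates per position — 1:vragroirp {noun,conjunction}; 2:zilm {adjective,conjunction}; 3:vragroirp {noun,conjunction}; 4:spouzrop {noun}; 5:vrern {conjunction,adjective}; 6:vrern {conjunction,adjective}; 7:spouzrop {noun}; 8:zilm {adjective,conjunction}; 9:preskthor {conjunction}; 10:preskthor {conjunction}.
There are 64 candidate sequences in total.
The sequences that satisfy every rule: noun conjunction noun noun conjunction conjunction noun conjunction conjunction conjunction; noun conjunction conjunction noun conjunction conjunction noun conjunction conjunction conjunction; conjunction conjunction noun noun conjunction conjunction noun conjunction conjunction conjunction; conjunction conjunction conjunction noun conjunction conjunction noun conjunction conjunction conjunction.
Count = 4.

4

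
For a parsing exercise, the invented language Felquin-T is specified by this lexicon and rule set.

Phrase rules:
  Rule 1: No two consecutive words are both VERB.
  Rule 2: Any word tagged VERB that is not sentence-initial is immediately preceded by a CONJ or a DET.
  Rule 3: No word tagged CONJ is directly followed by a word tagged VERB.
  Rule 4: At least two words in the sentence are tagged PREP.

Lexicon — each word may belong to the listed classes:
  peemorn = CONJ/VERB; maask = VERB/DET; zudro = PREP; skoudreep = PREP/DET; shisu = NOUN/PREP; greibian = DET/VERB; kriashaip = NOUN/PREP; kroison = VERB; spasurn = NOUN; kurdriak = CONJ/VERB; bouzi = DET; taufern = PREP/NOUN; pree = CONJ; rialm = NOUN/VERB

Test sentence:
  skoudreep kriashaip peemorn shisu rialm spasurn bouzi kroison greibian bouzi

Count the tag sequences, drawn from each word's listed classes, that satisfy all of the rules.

4

Candidates per position — 1:skoudreep {PREP,DET}; 2:kriashaip {NOUN,PREP}; 3:peemorn {CONJ,VERB}; 4:shisu {NOUN,PREP}; 5:rialm {NOUN,VERB}; 6:spasurn {NOUN}; 7:bouzi {DET}; 8:kroison {VERB}; 9:greibian {DET,VERB}; 10:bouzi {DET}.
There are 64 candidate sequences in total.
The sequences that satisfy every rule: PREP NOUN CONJ PREP NOUN NOUN DET VERB DET DET; PREP PREP CONJ NOUN NOUN NOUN DET VERB DET DET; PREP PREP CONJ PREP NOUN NOUN DET VERB DET DET; DET PREP CONJ PREP NOUN NOUN DET VERB DET DET.
Count = 4.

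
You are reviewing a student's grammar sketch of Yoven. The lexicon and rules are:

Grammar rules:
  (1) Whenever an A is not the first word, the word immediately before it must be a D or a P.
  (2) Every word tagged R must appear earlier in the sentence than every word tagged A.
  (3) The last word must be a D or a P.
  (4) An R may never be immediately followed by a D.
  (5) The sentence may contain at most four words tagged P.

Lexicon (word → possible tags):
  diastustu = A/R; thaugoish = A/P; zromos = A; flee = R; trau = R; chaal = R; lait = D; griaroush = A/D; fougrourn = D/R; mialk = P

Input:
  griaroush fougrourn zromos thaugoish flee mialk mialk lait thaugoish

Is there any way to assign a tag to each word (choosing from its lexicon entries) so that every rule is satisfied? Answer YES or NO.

Candidates per position — 1:griaroush {A,D}; 2:fougrourn {D,R}; 3:zromos {A}; 4:thaugoish {A,P}; 5:flee {R}; 6:mialk {P}; 7:mialk {P}; 8:lait {D}; 9:thaugoish {A,P}.
Rule 2 cannot be satisfied by any choice of tags from the lexicon.
So there is no consistent tagging.

NO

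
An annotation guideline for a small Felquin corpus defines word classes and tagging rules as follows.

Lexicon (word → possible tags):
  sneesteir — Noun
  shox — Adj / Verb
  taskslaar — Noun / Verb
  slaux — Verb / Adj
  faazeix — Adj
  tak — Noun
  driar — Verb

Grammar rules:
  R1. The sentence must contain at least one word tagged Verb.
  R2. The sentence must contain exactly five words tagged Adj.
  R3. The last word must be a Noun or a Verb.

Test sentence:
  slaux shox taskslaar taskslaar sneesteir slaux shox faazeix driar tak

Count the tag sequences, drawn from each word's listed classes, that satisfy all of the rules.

Candidates per position — 1:slaux {Verb,Adj}; 2:shox {Adj,Verb}; 3:taskslaar {Noun,Verb}; 4:taskslaar {Noun,Verb}; 5:sneesteir {Noun}; 6:slaux {Verb,Adj}; 7:shox {Adj,Verb}; 8:faazeix {Adj}; 9:driar {Verb}; 10:tak {Noun}.
There are 64 candidate sequences in total.
The sequences that satisfy every rule: Adj Adj Noun Noun Noun Adj Adj Adj Verb Noun; Adj Adj Noun Verb Noun Adj Adj Adj Verb Noun; Adj Adj Verb Noun Noun Adj Adj Adj Verb Noun; Adj Adj Verb Verb Noun Adj Adj Adj Verb Noun.
Count = 4.

4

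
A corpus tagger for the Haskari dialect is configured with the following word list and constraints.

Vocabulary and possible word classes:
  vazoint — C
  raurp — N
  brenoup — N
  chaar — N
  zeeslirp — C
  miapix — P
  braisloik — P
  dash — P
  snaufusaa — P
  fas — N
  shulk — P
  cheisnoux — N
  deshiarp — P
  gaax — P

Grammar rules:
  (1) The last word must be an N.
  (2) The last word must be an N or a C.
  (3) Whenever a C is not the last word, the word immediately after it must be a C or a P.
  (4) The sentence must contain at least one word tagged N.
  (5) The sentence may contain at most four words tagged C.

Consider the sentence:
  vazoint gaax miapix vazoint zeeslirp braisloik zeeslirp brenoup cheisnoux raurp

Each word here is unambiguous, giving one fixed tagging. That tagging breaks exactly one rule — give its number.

Fixed tagging: C P P C C P C N N N.
Rule check: R1 holds, R2 holds, R3 violated, R4 holds, R5 holds.
Only rule 3 fails.

3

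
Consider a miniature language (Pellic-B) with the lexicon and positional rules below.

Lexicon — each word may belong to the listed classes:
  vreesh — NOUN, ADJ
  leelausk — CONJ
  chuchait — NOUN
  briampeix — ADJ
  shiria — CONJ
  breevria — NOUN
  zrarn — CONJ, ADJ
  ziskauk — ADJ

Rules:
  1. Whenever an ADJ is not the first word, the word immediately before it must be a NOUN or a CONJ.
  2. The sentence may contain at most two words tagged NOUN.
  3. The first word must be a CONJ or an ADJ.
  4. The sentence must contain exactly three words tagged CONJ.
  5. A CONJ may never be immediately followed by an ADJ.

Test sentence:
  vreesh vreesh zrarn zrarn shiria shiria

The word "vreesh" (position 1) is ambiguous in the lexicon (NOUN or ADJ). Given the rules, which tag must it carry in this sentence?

ADJ

Candidates per position — 1:vreesh {NOUN,ADJ}; 2:vreesh {NOUN,ADJ}; 3:zrarn {CONJ,ADJ}; 4:zrarn {CONJ,ADJ}; 5:shiria {CONJ}; 6:shiria {CONJ}.
At position 1, choosing NOUN makes rule 3 impossible to satisfy; hence ADJ.
At position 2, choosing ADJ makes rule 1 impossible to satisfy; hence NOUN.
The remaining ambiguous positions (3, 4) are resolved jointly — only one combination satisfies every rule.
That leaves exactly one tagging: ADJ NOUN ADJ CONJ CONJ CONJ.
Check: rule 1 satisfied; rule 2 satisfied; rule 3 satisfied; rule 4 satisfied; rule 5 satisfied.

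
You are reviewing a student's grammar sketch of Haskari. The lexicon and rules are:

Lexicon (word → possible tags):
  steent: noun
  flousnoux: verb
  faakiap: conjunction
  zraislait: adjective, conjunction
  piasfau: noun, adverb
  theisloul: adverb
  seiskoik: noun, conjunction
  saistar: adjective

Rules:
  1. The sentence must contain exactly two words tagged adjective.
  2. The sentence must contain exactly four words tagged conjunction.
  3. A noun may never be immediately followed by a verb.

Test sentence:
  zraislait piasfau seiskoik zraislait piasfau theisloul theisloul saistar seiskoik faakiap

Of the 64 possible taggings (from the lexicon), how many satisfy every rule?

Candidates per position — 1:zraislait {adjective,conjunction}; 2:piasfau {noun,adverb}; 3:seiskoik {noun,conjunction}; 4:zraislait {adjective,conjunction}; 5:piasfau {noun,adverb}; 6:theisloul {adverb}; 7:theisloul {adverb}; 8:saistar {adjective}; 9:seiskoik {noun,conjunction}; 10:faakiap {conjunction}.
There are 64 candidate sequences in total.
Checking each against the rules leaves 8 sequences.
Count = 8.

8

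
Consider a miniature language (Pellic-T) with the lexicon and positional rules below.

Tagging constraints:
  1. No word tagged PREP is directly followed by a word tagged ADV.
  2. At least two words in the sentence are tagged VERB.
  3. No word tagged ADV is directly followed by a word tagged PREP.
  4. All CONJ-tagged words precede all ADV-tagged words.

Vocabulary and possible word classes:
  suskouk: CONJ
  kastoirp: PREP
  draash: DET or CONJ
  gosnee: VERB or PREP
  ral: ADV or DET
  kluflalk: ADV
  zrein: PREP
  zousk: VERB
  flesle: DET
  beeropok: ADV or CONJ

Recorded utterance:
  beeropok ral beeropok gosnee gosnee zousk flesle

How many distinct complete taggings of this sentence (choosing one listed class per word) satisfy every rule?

11

Candidates per position — 1:beeropok {ADV,CONJ}; 2:ral {ADV,DET}; 3:beeropok {ADV,CONJ}; 4:gosnee {VERB,PREP}; 5:gosnee {VERB,PREP}; 6:zousk {VERB}; 7:flesle {DET}.
There are 32 candidate sequences in total.
Checking each against the rules leaves 11 sequences.
Count = 11.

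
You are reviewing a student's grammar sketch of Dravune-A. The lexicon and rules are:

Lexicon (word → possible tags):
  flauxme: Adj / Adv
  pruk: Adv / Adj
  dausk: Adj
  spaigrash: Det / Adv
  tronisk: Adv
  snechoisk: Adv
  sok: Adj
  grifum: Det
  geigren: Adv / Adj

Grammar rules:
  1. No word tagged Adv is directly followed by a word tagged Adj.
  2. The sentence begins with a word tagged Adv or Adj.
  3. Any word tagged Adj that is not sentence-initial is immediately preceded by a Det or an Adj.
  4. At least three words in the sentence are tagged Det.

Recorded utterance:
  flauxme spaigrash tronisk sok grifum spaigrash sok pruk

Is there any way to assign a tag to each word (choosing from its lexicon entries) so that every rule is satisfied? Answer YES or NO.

Candidates per position — 1:flauxme {Adj,Adv}; 2:spaigrash {Det,Adv}; 3:tronisk {Adv}; 4:sok {Adj}; 5:grifum {Det}; 6:spaigrash {Det,Adv}; 7:sok {Adj}; 8:pruk {Adv,Adj}.
Rule 1 cannot be satisfied by any choice of tags from the lexicon.
So there is no consistent tagging.

NO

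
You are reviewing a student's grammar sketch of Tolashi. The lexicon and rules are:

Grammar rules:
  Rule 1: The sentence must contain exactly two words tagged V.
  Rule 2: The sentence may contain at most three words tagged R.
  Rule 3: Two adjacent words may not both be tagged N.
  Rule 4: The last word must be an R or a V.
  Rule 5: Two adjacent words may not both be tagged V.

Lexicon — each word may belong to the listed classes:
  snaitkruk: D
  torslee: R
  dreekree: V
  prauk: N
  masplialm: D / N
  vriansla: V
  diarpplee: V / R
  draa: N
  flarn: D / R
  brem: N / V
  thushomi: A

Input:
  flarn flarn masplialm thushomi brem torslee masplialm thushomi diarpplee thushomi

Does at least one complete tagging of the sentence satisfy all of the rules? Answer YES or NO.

NO

Candidates per position — 1:flarn {D,R}; 2:flarn {D,R}; 3:masplialm {D,N}; 4:thushomi {A}; 5:brem {N,V}; 6:torslee {R}; 7:masplialm {D,N}; 8:thushomi {A}; 9:diarpplee {V,R}; 10:thushomi {A}.
Rule 4 cannot be satisfied by any choice of tags from the lexicon.
So there is no consistent tagging.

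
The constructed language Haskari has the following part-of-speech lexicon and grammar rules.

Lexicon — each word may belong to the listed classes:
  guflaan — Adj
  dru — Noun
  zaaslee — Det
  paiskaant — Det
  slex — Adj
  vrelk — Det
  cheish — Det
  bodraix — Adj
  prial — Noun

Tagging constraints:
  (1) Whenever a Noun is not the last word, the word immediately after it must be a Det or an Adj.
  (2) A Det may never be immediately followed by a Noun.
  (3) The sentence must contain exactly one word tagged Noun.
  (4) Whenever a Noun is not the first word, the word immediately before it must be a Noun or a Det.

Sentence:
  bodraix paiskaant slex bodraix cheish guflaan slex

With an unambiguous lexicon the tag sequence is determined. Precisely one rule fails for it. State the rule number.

3

Fixed tagging: Adj Det Adj Adj Det Adj Adj.
Applying the rules: R1 holds, R2 holds, R3 violated, R4 holds.
Only rule 3 fails.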